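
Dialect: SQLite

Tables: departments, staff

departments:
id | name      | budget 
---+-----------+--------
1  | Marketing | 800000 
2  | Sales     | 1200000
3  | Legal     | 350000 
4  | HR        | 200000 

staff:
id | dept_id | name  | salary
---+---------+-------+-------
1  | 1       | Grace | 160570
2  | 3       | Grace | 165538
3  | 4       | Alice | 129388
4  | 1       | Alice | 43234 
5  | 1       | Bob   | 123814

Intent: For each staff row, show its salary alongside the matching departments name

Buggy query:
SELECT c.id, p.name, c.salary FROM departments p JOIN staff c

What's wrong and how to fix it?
Bug: Missing join condition: each staff row is matched to all departments rows instead of just its own

Fix: Add ON c.dept_id = p.id to the JOIN

Corrected query:
SELECT c.id, p.name, c.salary FROM departments p JOIN staff c ON c.dept_id = p.id

Result:
id | name      | salary
---+-----------+-------
1  | Marketing | 160570
2  | Legal     | 165538
3  | HR        | 129388
4  | Marketing | 43234 
5  | Marketing | 123814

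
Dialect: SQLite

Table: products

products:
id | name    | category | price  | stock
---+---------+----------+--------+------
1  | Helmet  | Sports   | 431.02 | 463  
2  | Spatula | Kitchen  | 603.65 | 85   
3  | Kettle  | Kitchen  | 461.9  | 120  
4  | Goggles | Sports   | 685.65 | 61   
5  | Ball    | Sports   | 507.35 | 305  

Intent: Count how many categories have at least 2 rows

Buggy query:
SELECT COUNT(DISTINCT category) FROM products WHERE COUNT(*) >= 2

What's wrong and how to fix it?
Bug: COUNT(*) cannot appear in WHERE; the per-group count doesn't exist yet

Fix: Group first with HAVING COUNT(*) >= 2, then COUNT the resulting groups

Corrected query:
SELECT COUNT(*) FROM (SELECT category FROM products GROUP BY category HAVING COUNT(*) >= 2)

Result:
COUNT(*)
--------
2       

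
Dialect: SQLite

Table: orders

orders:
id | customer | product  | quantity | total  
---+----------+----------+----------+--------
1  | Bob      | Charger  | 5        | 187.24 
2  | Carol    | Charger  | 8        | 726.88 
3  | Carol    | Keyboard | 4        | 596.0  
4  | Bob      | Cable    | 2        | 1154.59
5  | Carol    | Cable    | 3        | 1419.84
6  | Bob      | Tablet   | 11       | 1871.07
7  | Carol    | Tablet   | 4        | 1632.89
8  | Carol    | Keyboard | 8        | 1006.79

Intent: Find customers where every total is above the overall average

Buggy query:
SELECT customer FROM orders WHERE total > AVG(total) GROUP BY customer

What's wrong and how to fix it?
Bug: WHERE evaluates per row before aggregation, so AVG() is unavailable

Fix: Use a subquery for AVG and a HAVING MIN(...) filter so the condition holds for every row in the group

Corrected query:
SELECT customer FROM orders GROUP BY customer HAVING MIN(total) > (SELECT AVG(total) FROM orders)

Result:
(no rows)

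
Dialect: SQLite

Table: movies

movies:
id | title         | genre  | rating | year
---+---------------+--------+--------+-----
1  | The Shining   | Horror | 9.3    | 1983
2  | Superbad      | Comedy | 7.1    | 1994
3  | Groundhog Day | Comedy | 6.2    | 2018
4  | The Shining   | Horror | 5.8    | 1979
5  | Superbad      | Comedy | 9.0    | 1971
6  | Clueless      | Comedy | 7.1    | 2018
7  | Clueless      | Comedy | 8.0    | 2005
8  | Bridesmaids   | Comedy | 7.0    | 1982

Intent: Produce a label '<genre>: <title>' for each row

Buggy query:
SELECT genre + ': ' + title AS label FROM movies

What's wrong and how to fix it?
Bug: SQLite uses || for string concatenation; + coerces text to numbers (yielding 0)

Fix: Replace + with || to concatenate text

Corrected query:
SELECT genre || ': ' || title AS label FROM movies

Result:
label                
---------------------
Horror: The Shining  
Comedy: Superbad     
Comedy: Groundhog Day
Horror: The Shining  
Comedy: Superbad     
Comedy: Clueless     
Comedy: Clueless     
Comedy: Bridesmaids  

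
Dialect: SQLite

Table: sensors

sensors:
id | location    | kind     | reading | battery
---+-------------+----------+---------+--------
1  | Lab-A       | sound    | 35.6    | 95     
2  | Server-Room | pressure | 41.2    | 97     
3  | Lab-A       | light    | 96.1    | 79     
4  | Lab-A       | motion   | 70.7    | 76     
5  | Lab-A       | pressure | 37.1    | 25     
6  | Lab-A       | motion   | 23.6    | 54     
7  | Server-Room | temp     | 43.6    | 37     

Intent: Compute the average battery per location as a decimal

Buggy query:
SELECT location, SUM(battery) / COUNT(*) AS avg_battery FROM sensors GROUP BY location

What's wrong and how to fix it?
Bug: SUM(battery) and COUNT(*) are both integers; the division truncates the fractional part

Fix: Multiply by 1.0 (or CAST to REAL) to force floating-point division

Corrected query:
SELECT location, SUM(battery) * 1.0 / COUNT(*) AS avg_battery FROM sensors GROUP BY location

Result:
location    | avg_battery
------------+------------
Lab-A       | 65.8       
Server-Room | 67         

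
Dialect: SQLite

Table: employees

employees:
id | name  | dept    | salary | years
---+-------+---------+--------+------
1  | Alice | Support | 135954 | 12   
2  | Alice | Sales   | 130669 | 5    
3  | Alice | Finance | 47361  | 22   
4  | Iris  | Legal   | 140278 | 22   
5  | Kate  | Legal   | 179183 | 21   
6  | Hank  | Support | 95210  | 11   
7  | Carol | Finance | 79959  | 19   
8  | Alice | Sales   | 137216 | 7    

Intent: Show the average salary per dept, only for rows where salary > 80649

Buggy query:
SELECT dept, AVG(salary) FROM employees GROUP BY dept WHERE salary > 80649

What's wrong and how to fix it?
Bug: Row-level WHERE must come before GROUP BY in the clause order

Fix: Move the WHERE clause before GROUP BY

Corrected query:
SELECT dept, AVG(salary) FROM employees WHERE salary > 80649 GROUP BY dept

Result:
dept    | AVG(salary)
--------+------------
Legal   | 159730.5   
Sales   | 133942.5   
Support | 115582     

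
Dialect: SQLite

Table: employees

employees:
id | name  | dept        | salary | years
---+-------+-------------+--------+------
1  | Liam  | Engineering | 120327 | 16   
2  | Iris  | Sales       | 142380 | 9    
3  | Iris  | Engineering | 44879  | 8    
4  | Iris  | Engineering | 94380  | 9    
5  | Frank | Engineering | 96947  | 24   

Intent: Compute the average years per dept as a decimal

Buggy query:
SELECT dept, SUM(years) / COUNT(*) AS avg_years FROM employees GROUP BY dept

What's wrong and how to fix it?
Bug: Both operands are integers, so '/' performs integer division and truncates

Fix: Multiply by 1.0 (or CAST to REAL) to force floating-point division

Corrected query:
SELECT dept, SUM(years) * 1.0 / COUNT(*) AS avg_years FROM employees GROUP BY dept

Result:
dept        | avg_years
------------+----------
Engineering | 14.25    
Sales       | 9        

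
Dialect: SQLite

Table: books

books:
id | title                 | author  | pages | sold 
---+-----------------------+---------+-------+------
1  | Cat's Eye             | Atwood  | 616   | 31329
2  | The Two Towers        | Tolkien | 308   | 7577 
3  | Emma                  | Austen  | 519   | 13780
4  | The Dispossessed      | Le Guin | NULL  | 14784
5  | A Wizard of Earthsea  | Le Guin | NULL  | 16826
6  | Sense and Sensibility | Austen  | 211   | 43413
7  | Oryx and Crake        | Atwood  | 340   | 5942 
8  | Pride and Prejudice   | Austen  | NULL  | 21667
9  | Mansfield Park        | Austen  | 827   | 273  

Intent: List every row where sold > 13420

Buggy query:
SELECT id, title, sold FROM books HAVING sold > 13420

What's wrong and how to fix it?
Bug: HAVING filters the output of aggregation, but this query has no GROUP BY and no aggregate functions, so SQLite rejects it (HAVING clause on a non-aggregate query); the condition here is per row

Fix: Use WHERE for row-level filtering

Corrected query:
SELECT id, title, sold FROM books WHERE sold > 13420

Result:
id | title                 | sold 
---+-----------------------+------
1  | Cat's Eye             | 31329
3  | Emma                  | 13780
4  | The Dispossessed      | 14784
5  | A Wizard of Earthsea  | 16826
6  | Sense and Sensibility | 43413
8  | Pride and Prejudice   | 21667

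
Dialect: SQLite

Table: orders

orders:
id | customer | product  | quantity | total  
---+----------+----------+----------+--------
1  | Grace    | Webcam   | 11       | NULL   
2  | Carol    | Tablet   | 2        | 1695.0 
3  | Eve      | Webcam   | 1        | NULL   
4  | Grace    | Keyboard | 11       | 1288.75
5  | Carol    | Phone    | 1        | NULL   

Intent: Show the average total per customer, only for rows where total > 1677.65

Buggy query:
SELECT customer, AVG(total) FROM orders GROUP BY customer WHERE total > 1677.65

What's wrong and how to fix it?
Bug: WHERE cannot follow GROUP BY

Fix: Move the WHERE clause before GROUP BY

Corrected query:
SELECT customer, AVG(total) FROM orders WHERE total > 1677.65 GROUP BY customer

Result:
customer | AVG(total)
---------+-----------
Carol    | 1695      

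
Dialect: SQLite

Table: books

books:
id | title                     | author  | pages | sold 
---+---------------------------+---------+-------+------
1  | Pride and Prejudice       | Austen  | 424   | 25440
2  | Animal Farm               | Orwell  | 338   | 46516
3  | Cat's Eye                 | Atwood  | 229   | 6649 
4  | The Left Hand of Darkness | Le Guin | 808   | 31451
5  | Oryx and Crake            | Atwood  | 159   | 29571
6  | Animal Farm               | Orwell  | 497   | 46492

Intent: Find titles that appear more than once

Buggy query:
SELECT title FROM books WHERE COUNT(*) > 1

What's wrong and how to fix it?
Bug: WHERE can't reference COUNT(*); aggregates are computed after WHERE

Fix: GROUP BY title, then filter groups with HAVING COUNT(*) > 1

Corrected query:
SELECT title FROM books GROUP BY title HAVING COUNT(*) > 1

Result:
title      
-----------
Animal Farm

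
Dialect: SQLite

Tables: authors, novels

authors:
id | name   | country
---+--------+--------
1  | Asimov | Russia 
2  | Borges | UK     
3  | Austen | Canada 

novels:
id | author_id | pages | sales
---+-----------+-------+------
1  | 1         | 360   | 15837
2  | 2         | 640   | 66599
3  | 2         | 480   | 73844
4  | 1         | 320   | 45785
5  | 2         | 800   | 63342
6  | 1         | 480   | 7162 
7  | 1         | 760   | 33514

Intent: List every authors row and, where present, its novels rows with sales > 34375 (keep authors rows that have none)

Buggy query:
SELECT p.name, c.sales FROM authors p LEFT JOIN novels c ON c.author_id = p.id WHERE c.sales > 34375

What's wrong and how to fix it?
Bug: A WHERE condition on the right-hand table after LEFT JOIN drops unmatched parents

Fix: Put 'c.sales > 34375' in the JOIN's ON clause instead of WHERE

Corrected query:
SELECT p.name, c.sales FROM authors p LEFT JOIN novels c ON c.author_id = p.id AND c.sales > 34375

Result:
name   | sales
-------+------
Asimov | 45785
Borges | 63342
Borges | 66599
Borges | 73844
Austen | NULL 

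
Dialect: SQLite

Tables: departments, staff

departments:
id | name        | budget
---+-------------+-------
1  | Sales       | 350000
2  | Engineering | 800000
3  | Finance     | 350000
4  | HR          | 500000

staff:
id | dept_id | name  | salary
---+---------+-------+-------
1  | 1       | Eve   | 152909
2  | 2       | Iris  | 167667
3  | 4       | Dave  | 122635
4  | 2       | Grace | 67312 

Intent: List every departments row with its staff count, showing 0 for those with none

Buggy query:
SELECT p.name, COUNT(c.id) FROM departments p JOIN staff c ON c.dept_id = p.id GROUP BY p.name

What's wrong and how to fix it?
Bug: An inner join excludes parents with zero children

Fix: Switch to LEFT JOIN to retain unmatched parent rows

Corrected query:
SELECT p.name, COUNT(c.id) FROM departments p LEFT JOIN staff c ON c.dept_id = p.id GROUP BY p.name

Result:
name        | COUNT(c.id)
------------+------------
Engineering | 2          
Finance     | 0          
HR          | 1          
Sales       | 1          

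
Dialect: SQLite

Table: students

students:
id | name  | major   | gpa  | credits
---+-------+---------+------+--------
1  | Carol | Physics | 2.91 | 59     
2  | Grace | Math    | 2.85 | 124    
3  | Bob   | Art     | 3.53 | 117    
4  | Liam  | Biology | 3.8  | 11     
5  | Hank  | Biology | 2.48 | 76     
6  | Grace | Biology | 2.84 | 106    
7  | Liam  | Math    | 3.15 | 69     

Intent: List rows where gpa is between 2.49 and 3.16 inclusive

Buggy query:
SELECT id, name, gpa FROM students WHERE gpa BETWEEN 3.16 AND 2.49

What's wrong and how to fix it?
Bug: BETWEEN expects the lower bound first; with 3.16 AND 2.49 the range is empty

Fix: Swap the bounds so the smaller value comes first

Corrected query:
SELECT id, name, gpa FROM students WHERE gpa BETWEEN 2.49 AND 3.16

Result:
id | name  | gpa 
---+-------+-----
1  | Carol | 2.91
2  | Grace | 2.85
6  | Grace | 2.84
7  | Liam  | 3.15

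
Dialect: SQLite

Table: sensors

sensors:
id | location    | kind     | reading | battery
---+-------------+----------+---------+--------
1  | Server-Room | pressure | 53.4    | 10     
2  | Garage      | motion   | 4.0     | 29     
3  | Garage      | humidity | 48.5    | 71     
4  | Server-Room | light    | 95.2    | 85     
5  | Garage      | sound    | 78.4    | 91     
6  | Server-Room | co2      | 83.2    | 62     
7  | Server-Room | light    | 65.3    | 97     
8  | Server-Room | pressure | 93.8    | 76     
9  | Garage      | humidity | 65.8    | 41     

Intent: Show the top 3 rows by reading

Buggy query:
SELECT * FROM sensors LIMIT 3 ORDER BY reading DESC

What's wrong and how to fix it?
Bug: LIMIT must come after ORDER BY

Fix: Sort with ORDER BY, then apply LIMIT

Corrected query:
SELECT * FROM sensors ORDER BY reading DESC LIMIT 3

Result:
id | location    | kind     | reading | battery
---+-------------+----------+---------+--------
4  | Server-Room | light    | 95.2    | 85     
8  | Server-Room | pressure | 93.8    | 76     
6  | Server-Room | co2      | 83.2    | 62     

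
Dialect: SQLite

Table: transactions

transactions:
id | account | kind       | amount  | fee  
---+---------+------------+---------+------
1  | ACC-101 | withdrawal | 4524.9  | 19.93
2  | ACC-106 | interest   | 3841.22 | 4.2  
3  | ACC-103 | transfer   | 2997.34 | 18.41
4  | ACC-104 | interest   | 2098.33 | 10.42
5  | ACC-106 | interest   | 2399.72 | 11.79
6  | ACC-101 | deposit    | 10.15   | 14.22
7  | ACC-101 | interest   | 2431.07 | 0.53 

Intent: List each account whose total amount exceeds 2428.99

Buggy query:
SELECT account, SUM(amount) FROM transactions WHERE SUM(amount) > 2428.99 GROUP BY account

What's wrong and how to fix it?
Bug: WHERE runs before GROUP BY, so aggregates aren't available there

Fix: Move the aggregate condition to a HAVING clause

Corrected query:
SELECT account, SUM(amount) FROM transactions GROUP BY account HAVING SUM(amount) > 2428.99

Result:
account | SUM(amount)
--------+------------
ACC-101 | 6966.12    
ACC-103 | 2997.34    
ACC-106 | 6240.94    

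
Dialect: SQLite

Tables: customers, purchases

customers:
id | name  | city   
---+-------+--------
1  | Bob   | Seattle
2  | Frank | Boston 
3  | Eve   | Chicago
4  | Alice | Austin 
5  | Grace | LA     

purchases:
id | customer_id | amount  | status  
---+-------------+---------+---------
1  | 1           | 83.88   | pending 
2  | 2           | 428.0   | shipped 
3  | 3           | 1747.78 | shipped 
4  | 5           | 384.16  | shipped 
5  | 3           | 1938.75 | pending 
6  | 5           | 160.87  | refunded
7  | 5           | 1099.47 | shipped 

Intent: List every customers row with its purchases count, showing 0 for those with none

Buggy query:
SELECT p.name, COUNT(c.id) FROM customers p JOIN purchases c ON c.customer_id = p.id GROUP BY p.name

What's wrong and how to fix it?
Bug: INNER JOIN drops customers rows that have no matching purchases rows

Fix: Switch to LEFT JOIN to retain unmatched parent rows

Corrected query:
SELECT p.name, COUNT(c.id) FROM customers p LEFT JOIN purchases c ON c.customer_id = p.id GROUP BY p.name

Result:
name  | COUNT(c.id)
------+------------
Alice | 0          
Bob   | 1          
Eve   | 2          
Frank | 1          
Grace | 3          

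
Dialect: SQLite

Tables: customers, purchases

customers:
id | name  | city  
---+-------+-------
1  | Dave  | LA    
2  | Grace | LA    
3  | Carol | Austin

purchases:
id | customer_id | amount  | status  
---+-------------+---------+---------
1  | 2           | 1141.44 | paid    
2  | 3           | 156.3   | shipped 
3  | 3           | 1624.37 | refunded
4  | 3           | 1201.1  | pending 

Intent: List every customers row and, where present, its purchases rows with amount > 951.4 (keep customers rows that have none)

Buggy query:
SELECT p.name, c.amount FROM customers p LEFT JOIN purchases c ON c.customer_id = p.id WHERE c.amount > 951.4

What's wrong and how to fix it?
Bug: A WHERE condition on the right-hand table after LEFT JOIN drops unmatched parents

Fix: Put 'c.amount > 951.4' in the JOIN's ON clause instead of WHERE

Corrected query:
SELECT p.name, c.amount FROM customers p LEFT JOIN purchases c ON c.customer_id = p.id AND c.amount > 951.4

Result:
name  | amount 
------+--------
Dave  | NULL   
Grace | 1141.44
Carol | 1201.1 
Carol | 1624.37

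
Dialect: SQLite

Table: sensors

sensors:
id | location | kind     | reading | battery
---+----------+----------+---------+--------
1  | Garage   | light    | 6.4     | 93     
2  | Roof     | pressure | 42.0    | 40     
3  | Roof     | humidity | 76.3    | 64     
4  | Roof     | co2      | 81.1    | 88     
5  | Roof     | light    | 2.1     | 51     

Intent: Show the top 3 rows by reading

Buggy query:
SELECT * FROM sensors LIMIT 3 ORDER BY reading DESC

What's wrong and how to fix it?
Bug: ORDER BY cannot follow LIMIT; LIMIT is the final clause

Fix: Swap the clauses: ORDER BY first, then LIMIT

Corrected query:
SELECT * FROM sensors ORDER BY reading DESC LIMIT 3

Result:
id | location | kind     | reading | battery
---+----------+----------+---------+--------
4  | Roof     | co2      | 81.1    | 88     
3  | Roof     | humidity | 76.3    | 64     
2  | Roof     | pressure | 42      | 40     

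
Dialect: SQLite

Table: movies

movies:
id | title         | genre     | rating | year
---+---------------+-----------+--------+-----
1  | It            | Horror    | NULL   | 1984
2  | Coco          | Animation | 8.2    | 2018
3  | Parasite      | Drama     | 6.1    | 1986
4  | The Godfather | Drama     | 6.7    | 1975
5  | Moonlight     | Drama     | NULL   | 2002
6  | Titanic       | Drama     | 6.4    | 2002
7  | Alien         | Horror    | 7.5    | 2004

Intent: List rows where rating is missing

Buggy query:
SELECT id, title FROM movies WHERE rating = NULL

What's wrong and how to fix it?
Bug: '= NULL' is always unknown in SQL three-valued logic, so no rows match

Fix: Use IS NULL to test for NULL

Corrected query:
SELECT id, title FROM movies WHERE rating IS NULL

Result:
id | title    
---+----------
1  | It       
5  | Moonlight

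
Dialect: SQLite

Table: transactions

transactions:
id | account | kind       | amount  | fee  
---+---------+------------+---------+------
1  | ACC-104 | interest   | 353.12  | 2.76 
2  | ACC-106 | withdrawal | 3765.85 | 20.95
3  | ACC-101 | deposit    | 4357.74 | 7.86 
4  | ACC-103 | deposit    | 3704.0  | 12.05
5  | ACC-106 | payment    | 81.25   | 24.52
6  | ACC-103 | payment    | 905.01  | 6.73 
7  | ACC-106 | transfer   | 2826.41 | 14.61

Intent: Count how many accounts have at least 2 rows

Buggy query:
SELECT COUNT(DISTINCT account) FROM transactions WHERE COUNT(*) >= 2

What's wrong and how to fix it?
Bug: COUNT(*) cannot appear in WHERE; the per-group count doesn't exist yet

Fix: Group first with HAVING COUNT(*) >= 2, then COUNT the resulting groups

Corrected query:
SELECT COUNT(*) FROM (SELECT account FROM transactions GROUP BY account HAVING COUNT(*) >= 2)

Result:
COUNT(*)
--------
2       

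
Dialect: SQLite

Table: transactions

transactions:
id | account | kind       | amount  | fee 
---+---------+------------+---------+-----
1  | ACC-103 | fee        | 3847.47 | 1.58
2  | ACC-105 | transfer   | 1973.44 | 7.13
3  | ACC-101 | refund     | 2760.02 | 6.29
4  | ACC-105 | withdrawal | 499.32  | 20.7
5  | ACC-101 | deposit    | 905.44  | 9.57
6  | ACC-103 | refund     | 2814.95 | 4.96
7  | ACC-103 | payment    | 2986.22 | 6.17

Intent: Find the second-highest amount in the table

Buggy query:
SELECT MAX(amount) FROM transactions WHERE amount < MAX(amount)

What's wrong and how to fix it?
Bug: MAX(amount) on the right of the comparison is an aggregate-in-WHERE error

Fix: Put the inner MAX in a scalar subquery

Corrected query:
SELECT MAX(amount) FROM transactions WHERE amount < (SELECT MAX(amount) FROM transactions)

Result:
MAX(amount)
-----------
2986.22    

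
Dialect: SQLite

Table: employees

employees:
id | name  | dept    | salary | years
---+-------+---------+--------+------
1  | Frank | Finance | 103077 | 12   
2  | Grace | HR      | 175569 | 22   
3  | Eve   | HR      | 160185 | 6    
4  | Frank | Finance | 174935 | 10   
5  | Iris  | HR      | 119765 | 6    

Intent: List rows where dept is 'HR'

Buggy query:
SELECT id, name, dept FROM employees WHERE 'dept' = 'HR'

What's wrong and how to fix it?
Bug: Single quotes denote string literals in SQL; the column name is being compared as a constant string

Fix: Remove the quotes around the column name (or use double quotes for an identifier)

Corrected query:
SELECT id, name, dept FROM employees WHERE dept = 'HR'

Result:
id | name  | dept
---+-------+-----
2  | Grace | HR  
3  | Eve   | HR  
5  | Iris  | HR  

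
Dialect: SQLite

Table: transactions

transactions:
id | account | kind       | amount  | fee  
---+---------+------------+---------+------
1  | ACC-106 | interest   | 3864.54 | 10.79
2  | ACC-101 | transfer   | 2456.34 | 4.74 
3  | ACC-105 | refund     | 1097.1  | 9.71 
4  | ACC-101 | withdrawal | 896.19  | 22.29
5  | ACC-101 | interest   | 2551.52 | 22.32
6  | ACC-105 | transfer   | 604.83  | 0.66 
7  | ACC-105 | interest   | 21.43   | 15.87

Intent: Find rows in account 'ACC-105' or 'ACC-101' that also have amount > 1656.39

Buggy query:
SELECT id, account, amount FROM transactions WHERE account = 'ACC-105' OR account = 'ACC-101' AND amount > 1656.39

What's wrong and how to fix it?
Bug: AND binds tighter than OR, so this parses as account = 'ACC-105' OR (account = 'ACC-101' AND amount > 1656.39)

Fix: Group the OR with parentheses (or use IN), then AND the threshold

Corrected query:
SELECT id, account, amount FROM transactions WHERE (account = 'ACC-105' OR account = 'ACC-101') AND amount > 1656.39

Result:
id | account | amount 
---+---------+--------
2  | ACC-101 | 2456.34
5  | ACC-101 | 2551.52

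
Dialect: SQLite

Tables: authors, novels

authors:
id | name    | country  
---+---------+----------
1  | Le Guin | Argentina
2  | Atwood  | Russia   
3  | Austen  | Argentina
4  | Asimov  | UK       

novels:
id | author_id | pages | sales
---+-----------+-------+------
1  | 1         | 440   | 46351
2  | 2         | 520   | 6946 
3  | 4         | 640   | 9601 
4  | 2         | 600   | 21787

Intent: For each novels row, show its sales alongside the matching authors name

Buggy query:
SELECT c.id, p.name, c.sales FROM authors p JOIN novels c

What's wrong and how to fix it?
Bug: JOIN with no ON clause produces a cartesian product; every novels row pairs with every authors row

Fix: Specify the join condition linking the foreign key to the parent id

Corrected query:
SELECT c.id, p.name, c.sales FROM authors p JOIN novels c ON c.author_id = p.id

Result:
id | name    | sales
---+---------+------
1  | Le Guin | 46351
2  | Atwood  | 6946 
3  | Asimov  | 9601 
4  | Atwood  | 21787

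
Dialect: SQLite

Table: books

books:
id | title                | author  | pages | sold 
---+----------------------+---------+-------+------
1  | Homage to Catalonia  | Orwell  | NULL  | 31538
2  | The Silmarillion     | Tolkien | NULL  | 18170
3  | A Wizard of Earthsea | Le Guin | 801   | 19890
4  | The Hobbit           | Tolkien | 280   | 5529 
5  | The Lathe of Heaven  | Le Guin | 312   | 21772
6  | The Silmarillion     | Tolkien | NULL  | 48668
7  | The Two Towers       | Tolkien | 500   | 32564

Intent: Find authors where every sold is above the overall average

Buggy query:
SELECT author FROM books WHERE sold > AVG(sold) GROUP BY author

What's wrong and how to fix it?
Bug: WHERE evaluates per row before aggregation, so AVG() is unavailable

Fix: Use a subquery for AVG and a HAVING MIN(...) filter so the condition holds for every row in the group

Corrected query:
SELECT author FROM books GROUP BY author HAVING MIN(sold) > (SELECT AVG(sold) FROM books)

Result:
author
------
Orwell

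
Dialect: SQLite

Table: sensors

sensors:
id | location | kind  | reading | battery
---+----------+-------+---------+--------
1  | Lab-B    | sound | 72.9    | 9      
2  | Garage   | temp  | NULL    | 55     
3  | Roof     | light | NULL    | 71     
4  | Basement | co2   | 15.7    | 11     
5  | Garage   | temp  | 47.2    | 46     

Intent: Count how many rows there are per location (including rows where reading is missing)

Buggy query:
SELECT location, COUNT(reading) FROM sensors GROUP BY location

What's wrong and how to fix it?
Bug: COUNT(column) counts non-NULL values only; rows with NULL reading aren't counted

Fix: Replace COUNT(reading) with COUNT(*)

Corrected query:
SELECT location, COUNT(*) FROM sensors GROUP BY location

Result:
location | COUNT(*)
---------+---------
Basement | 1       
Garage   | 2       
Lab-B    | 1       
Roof     | 1       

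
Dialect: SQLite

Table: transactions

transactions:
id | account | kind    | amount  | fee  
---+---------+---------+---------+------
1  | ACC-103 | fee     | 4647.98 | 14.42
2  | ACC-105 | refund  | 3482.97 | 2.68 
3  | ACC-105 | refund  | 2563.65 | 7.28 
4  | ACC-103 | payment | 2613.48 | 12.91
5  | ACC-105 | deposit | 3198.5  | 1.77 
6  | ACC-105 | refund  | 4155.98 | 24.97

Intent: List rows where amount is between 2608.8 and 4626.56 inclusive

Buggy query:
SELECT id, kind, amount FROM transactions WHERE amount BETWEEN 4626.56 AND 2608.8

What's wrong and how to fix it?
Bug: The bounds are reversed; BETWEEN a AND b requires a <= b to match anything

Fix: Write BETWEEN 2608.8 AND 4626.56

Corrected query:
SELECT id, kind, amount FROM transactions WHERE amount BETWEEN 2608.8 AND 4626.56

Result:
id | kind    | amount 
---+---------+--------
2  | refund  | 3482.97
4  | payment | 2613.48
5  | deposit | 3198.5 
6  | refund  | 4155.98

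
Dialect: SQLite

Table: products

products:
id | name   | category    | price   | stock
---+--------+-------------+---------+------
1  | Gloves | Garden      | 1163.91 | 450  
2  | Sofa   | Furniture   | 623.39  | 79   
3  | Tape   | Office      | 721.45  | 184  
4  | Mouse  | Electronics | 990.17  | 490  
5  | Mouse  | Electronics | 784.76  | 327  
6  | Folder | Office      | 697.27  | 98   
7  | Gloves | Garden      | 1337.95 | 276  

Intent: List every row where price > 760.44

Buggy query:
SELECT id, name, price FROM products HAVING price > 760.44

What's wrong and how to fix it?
Bug: This is a non-aggregate query (no GROUP BY, no aggregates), so in SQLite the HAVING clause is invalid here; a row-level condition belongs in WHERE

Fix: Replace HAVING with WHERE since the condition applies to individual rows

Corrected query:
SELECT id, name, price FROM products WHERE price > 760.44

Result:
id | name   | price  
---+--------+--------
1  | Gloves | 1163.91
4  | Mouse  | 990.17 
5  | Mouse  | 784.76 
7  | Gloves | 1337.95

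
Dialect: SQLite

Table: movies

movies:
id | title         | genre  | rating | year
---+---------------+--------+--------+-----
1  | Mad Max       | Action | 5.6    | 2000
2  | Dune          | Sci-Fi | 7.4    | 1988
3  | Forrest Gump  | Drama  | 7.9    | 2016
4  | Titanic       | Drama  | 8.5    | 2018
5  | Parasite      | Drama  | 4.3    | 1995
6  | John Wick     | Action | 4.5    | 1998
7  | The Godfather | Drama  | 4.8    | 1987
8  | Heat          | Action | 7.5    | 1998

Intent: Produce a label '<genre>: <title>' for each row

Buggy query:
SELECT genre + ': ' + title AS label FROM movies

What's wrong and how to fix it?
Bug: SQLite uses || for string concatenation; + coerces text to numbers (yielding 0)

Fix: Use the || operator for string concatenation

Corrected query:
SELECT genre || ': ' || title AS label FROM movies

Result:
label               
--------------------
Action: Mad Max     
Sci-Fi: Dune        
Drama: Forrest Gump 
Drama: Titanic      
Drama: Parasite     
Action: John Wick   
Drama: The Godfather
Action: Heat        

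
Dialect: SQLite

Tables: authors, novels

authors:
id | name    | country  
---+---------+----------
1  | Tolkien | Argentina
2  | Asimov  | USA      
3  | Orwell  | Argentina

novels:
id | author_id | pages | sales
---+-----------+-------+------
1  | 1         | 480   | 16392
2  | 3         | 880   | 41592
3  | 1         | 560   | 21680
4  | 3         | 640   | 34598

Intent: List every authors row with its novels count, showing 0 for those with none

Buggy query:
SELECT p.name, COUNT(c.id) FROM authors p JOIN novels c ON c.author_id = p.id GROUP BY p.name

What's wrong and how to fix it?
Bug: An inner join excludes parents with zero children

Fix: Switch to LEFT JOIN to retain unmatched parent rows

Corrected query:
SELECT p.name, COUNT(c.id) FROM authors p LEFT JOIN novels c ON c.author_id = p.id GROUP BY p.name

Result:
name    | COUNT(c.id)
--------+------------
Asimov  | 0          
Orwell  | 2          
Tolkien | 2          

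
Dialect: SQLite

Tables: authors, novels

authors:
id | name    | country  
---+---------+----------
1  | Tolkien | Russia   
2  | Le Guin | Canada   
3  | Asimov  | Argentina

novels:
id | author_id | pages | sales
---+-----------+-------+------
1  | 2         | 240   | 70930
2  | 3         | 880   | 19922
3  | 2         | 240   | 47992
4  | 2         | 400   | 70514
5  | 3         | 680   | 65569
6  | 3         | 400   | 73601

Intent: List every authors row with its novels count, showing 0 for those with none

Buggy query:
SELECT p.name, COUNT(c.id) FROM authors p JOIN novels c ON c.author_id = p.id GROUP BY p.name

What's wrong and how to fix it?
Bug: INNER JOIN drops authors rows that have no matching novels rows

Fix: Use LEFT JOIN so parents without children still appear (COUNT(c.id) gives 0)

Corrected query:
SELECT p.name, COUNT(c.id) FROM authors p LEFT JOIN novels c ON c.author_id = p.id GROUP BY p.name

Result:
name    | COUNT(c.id)
--------+------------
Asimov  | 3          
Le Guin | 3          
Tolkien | 0          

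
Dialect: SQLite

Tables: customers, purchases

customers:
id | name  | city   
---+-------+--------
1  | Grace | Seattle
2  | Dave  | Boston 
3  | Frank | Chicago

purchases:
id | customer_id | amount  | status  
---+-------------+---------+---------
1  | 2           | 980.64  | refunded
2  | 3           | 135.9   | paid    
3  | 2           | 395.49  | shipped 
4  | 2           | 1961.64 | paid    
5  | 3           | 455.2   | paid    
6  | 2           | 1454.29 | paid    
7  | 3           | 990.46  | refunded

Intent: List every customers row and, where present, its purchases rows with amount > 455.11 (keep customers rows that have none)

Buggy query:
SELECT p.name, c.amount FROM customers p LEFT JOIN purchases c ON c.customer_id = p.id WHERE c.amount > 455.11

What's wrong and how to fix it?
Bug: A WHERE condition on the right-hand table after LEFT JOIN drops unmatched parents

Fix: Put 'c.amount > 455.11' in the JOIN's ON clause instead of WHERE

Corrected query:
SELECT p.name, c.amount FROM customers p LEFT JOIN purchases c ON c.customer_id = p.id AND c.amount > 455.11

Result:
name  | amount 
------+--------
Grace | NULL   
Dave  | 980.64 
Dave  | 1454.29
Dave  | 1961.64
Frank | 455.2  
Frank | 990.46 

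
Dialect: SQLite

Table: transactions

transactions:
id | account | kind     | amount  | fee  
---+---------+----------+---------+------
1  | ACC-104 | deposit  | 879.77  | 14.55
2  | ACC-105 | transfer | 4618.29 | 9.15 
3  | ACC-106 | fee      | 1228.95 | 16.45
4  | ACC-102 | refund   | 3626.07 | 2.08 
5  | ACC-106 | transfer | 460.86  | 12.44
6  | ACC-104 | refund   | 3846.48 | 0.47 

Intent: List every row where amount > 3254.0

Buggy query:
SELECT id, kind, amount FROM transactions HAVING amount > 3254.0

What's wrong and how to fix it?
Bug: HAVING filters the output of aggregation, but this query has no GROUP BY and no aggregate functions, so SQLite rejects it (HAVING clause on a non-aggregate query); the condition here is per row

Fix: Use WHERE for row-level filtering

Corrected query:
SELECT id, kind, amount FROM transactions WHERE amount > 3254.0

Result:
id | kind     | amount 
---+----------+--------
2  | transfer | 4618.29
4  | refund   | 3626.07
6  | refund   | 3846.48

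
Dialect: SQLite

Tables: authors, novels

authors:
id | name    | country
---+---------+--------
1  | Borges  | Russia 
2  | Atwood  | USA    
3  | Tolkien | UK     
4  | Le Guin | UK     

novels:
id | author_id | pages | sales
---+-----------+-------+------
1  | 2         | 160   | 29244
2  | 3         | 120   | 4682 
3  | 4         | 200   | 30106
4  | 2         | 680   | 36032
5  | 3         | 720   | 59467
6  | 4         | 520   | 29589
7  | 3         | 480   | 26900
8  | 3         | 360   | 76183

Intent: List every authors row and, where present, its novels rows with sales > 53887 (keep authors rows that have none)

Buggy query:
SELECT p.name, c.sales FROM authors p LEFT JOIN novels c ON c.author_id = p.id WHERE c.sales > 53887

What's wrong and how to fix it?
Bug: Filtering c.sales in WHERE discards the NULL rows produced by LEFT JOIN, turning it into an inner join

Fix: Put 'c.sales > 53887' in the JOIN's ON clause instead of WHERE

Corrected query:
SELECT p.name, c.sales FROM authors p LEFT JOIN novels c ON c.author_id = p.id AND c.sales > 53887

Result:
name    | sales
--------+------
Borges  | NULL 
Atwood  | NULL 
Tolkien | 59467
Tolkien | 76183
Le Guin | NULL 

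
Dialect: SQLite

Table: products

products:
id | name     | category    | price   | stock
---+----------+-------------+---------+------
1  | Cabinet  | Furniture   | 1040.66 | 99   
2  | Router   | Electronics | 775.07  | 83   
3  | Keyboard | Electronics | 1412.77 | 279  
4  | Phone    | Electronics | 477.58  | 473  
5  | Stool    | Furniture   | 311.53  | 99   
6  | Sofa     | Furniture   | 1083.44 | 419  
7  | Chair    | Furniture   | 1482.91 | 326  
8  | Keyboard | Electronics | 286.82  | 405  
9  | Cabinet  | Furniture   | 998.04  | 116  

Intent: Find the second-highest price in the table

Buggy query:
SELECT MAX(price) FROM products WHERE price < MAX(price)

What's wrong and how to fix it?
Bug: The inner MAX is an aggregate inside WHERE, which is not allowed

Fix: Put the inner MAX in a scalar subquery

Corrected query:
SELECT MAX(price) FROM products WHERE price < (SELECT MAX(price) FROM products)

Result:
MAX(price)
----------
1412.77   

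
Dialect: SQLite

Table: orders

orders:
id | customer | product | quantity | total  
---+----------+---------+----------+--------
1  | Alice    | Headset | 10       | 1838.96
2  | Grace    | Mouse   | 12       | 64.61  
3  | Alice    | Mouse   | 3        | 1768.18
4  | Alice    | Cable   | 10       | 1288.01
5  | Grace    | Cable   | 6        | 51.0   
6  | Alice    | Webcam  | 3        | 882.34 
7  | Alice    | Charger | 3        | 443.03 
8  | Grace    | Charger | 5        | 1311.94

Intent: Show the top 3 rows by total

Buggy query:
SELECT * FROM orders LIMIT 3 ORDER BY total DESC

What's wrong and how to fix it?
Bug: ORDER BY cannot follow LIMIT; LIMIT is the final clause

Fix: Swap the clauses: ORDER BY first, then LIMIT

Corrected query:
SELECT * FROM orders ORDER BY total DESC LIMIT 3

Result:
id | customer | product | quantity | total  
---+----------+---------+----------+--------
1  | Alice    | Headset | 10       | 1838.96
3  | Alice    | Mouse   | 3        | 1768.18
8  | Grace    | Charger | 5        | 1311.94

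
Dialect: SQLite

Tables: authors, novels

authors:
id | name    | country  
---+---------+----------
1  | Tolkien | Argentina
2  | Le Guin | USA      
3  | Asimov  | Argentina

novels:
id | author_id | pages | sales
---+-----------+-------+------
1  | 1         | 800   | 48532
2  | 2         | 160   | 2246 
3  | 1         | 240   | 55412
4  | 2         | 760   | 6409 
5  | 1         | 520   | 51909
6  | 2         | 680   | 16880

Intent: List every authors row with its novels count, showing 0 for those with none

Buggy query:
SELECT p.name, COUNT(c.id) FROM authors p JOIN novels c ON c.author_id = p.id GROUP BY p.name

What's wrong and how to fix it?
Bug: INNER JOIN drops authors rows that have no matching novels rows

Fix: Switch to LEFT JOIN to retain unmatched parent rows

Corrected query:
SELECT p.name, COUNT(c.id) FROM authors p LEFT JOIN novels c ON c.author_id = p.id GROUP BY p.name

Result:
name    | COUNT(c.id)
--------+------------
Asimov  | 0          
Le Guin | 3          
Tolkien | 3          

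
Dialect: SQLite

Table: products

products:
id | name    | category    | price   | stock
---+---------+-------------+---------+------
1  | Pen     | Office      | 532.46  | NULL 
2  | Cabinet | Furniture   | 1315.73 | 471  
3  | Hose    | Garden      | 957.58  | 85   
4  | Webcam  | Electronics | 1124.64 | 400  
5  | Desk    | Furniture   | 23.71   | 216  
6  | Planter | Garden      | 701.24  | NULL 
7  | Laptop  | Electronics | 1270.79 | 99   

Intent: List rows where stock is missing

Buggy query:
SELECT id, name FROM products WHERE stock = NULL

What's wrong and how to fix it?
Bug: '= NULL' is always unknown in SQL three-valued logic, so no rows match

Fix: Use IS NULL to test for NULL

Corrected query:
SELECT id, name FROM products WHERE stock IS NULL

Result:
id | name   
---+--------
1  | Pen    
6  | Planter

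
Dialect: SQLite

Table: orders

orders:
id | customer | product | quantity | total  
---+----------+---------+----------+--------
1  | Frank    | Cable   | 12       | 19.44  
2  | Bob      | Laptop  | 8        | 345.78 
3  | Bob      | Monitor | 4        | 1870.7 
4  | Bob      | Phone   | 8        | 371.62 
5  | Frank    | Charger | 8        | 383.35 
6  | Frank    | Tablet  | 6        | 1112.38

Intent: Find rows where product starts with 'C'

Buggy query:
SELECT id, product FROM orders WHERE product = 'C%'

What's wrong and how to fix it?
Bug: Wildcards only work with LIKE; '=' treats '%' as a literal character

Fix: Use LIKE for wildcard pattern matching

Corrected query:
SELECT id, product FROM orders WHERE product LIKE 'C%'

Result:
id | product
---+--------
1  | Cable  
5  | Charger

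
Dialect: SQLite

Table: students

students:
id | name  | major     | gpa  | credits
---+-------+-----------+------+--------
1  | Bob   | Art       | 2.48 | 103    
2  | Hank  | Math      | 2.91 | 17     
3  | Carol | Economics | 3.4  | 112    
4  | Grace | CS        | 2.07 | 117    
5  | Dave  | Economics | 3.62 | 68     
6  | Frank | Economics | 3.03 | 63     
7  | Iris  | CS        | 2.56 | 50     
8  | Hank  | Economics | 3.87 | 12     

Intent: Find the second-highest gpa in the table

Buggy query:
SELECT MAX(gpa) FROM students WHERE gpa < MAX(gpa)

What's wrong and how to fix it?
Bug: The inner MAX is an aggregate inside WHERE, which is not allowed

Fix: Put the inner MAX in a scalar subquery

Corrected query:
SELECT MAX(gpa) FROM students WHERE gpa < (SELECT MAX(gpa) FROM students)

Result:
MAX(gpa)
--------
3.62    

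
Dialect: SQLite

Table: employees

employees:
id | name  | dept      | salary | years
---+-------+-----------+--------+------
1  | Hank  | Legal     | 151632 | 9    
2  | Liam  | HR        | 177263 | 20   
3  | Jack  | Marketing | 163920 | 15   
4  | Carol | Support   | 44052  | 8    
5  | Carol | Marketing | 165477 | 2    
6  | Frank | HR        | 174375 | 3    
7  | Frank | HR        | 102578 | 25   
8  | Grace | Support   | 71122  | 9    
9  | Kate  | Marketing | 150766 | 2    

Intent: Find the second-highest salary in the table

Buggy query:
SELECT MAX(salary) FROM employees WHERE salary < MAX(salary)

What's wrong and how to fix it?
Bug: MAX(salary) on the right of the comparison is an aggregate-in-WHERE error

Fix: Compute the overall MAX in a subquery, then take MAX of rows below it

Corrected query:
SELECT MAX(salary) FROM employees WHERE salary < (SELECT MAX(salary) FROM employees)

Result:
MAX(salary)
-----------
174375     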